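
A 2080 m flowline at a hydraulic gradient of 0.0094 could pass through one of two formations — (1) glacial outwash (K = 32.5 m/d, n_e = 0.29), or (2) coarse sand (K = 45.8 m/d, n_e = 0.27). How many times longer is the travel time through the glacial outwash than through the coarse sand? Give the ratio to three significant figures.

Unit 1 (glacial outwash): v = 32.5×0.0094/0.29 = 1.053 m/d, t = 2080/1.053 = 1974 d
Unit 2 (coarse sand): v = 45.8×0.0094/0.27 = 1.595 m/d, t = 2080/1.595 = 1304 d
t(glacial outwash) / t(coarse sand) = 1974/1304 = 1.51

1.51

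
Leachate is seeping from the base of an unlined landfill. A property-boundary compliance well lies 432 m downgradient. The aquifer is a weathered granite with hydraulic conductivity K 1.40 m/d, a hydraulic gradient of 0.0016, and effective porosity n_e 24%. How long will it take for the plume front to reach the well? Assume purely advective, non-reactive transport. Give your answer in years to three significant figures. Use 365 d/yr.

Specific discharge q = 1.40 × 0.0016 = 0.002240 m/d
v_s = q/n_e = 0.002240/0.24 = 0.009333 m/d
t = L / v = 432 / 0.009333 = 46290 d
   = 46290 / 365 = 127 yr

127 years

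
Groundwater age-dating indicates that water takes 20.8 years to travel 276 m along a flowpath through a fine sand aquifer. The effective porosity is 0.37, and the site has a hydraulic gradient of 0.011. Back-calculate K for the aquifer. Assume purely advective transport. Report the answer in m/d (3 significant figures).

1.22 m/d

t = 20.8 years = 7592 d
v = L / t = 276 / 7592 = 0.03635 m/d
K = v · n / i = 0.03635 × 0.37 / 0.011 = 1.22 m/d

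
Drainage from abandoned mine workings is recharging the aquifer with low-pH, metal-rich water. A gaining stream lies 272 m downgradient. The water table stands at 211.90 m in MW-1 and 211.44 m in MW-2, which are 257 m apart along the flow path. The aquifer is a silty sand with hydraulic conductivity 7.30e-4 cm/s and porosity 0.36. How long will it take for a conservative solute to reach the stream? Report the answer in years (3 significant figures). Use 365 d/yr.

238 years

Hydraulic gradient i = (211.90 − 211.44) / 257 = 0.46 / 257 = 0.001790
K = 7.30e-4 cm/s × 864 = 0.6307 m/d
Darcy flux q = K·i = 0.6307 × 0.001790 = 0.001129 m/d
v = Ki/n = 0.6307·0.001790/0.36 = 0.003136 m/d
t = L / v = 272 / 0.003136 = 86740 d
   = 86740 / 365 = 238 yr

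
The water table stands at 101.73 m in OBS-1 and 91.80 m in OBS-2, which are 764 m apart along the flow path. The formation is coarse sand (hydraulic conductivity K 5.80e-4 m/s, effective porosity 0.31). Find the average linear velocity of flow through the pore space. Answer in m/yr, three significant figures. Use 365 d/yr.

767 m/yr

Hydraulic gradient i = (101.73 − 91.80) / 764 = 9.93 / 764 = 0.01300
K = 5.80e-4 m/s × 86400 s/d = 50.11 m/d
q = Ki = 50.11 × 0.01300 = 0.6513 m/d
Average linear velocity = 0.6513 / 0.31 = 2.101 m/d
   = 2.101 × 365 = 767 m/yr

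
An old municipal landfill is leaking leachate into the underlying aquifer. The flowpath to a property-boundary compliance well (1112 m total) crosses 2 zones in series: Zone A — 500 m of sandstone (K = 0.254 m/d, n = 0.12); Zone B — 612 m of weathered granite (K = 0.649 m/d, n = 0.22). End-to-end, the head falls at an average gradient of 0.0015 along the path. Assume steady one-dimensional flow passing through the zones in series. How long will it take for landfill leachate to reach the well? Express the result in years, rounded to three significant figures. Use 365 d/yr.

931 years

Continuity: the same q passes through each zone, so ΔH = q·Σ(L_j/K_j) — the zones act as resistances in series.
Σ(L/K) = 500/0.254 + 612/0.649 = 1969 + 943.0 = 2911 d
K_eq = L_total / Σ(L/K) = 1112 / 2911 = 0.3819 m/d
q = K_eq · i = 0.3819 × 0.0015 = 5.729e-4 m/d (same in every zone)
Zone A: v = q/n = 5.729e-4/0.12 = 0.004774 m/d → t_A = 500/0.004774 = 104700 d
Zone B: v = q/n = 5.729e-4/0.22 = 0.002604 m/d → t_B = 612/0.002604 = 235000 d
Total t = 104700 + 235000 = 339700 d
   = 339700 / 365 = 931 yr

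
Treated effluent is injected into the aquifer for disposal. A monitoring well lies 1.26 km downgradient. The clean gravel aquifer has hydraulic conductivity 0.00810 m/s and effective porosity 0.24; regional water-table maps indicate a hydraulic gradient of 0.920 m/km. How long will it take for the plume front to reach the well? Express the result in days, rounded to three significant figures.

470 days

K = 0.00810 m/s × 86400 s/d = 699.8 m/d
q = Ki = 699.8 × 9.2e-4 = 0.6439 m/d
Seepage velocity v = q / n = 0.6439 / 0.24 = 2.683 m/d
L = 1.26 km = 1260 m
t = L / v = 1260 / 2.683 = 469.7 d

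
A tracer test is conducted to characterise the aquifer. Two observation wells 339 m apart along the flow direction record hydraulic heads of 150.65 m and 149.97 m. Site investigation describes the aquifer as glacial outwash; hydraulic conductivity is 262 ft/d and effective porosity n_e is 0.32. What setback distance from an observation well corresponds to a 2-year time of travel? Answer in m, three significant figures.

365 m

Hydraulic gradient i = (150.65 − 149.97) / 339 = 0.68 / 339 = 0.002006
K = 262 ft/d × 0.3048 = 79.86 m/d
Darcy flux q = K·i = 79.86 × 0.002006 = 0.1602 m/d
Seepage velocity v = q / n = 0.1602 / 0.32 = 0.5006 m/d
T = 2 yr × 365 = 730 d
L = v × T = 0.5006 × 730 = 365.4 m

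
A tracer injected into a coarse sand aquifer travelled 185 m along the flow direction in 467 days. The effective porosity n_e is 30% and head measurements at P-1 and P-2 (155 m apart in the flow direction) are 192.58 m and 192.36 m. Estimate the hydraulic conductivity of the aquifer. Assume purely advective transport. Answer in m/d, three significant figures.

Hydraulic gradient i = (192.58 − 192.36) / 155 = 0.22 / 155 = 0.001419
v = L / t = 185 / 467 = 0.3961 m/d
K = v · n / i = 0.3961 × 0.30 / 0.001419 = 83.7 m/d

83.7 m/d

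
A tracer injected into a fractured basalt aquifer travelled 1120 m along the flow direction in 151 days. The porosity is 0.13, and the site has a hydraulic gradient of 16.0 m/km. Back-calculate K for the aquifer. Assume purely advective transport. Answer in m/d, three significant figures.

60.3 m/d

v = L / t = 1120 / 151 = 7.417 m/d
K = v · n / i = 7.417 × 0.13 / 0.016 = 60.3 m/d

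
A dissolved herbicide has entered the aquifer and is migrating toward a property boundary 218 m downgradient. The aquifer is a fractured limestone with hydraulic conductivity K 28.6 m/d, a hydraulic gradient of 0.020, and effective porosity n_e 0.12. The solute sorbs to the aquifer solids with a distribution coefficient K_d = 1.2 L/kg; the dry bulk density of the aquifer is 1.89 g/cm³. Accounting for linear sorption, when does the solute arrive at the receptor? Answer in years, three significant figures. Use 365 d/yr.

2.49 years

Specific discharge q = 28.6 × 0.020 = 0.5720 m/d
v = Ki/n = 28.6·0.020/0.12 = 4.767 m/d
Retardation R = 1 + ρ_b·K_d/n = 1 + 1.89×1.2/0.12 = 19.90
Contaminant velocity v_c = v/R = 4.767/19.90 = 0.2395 m/d
t = L/v_c = 218/0.2395 = 910.1 d
   = 910.1/365 = 2.49 yr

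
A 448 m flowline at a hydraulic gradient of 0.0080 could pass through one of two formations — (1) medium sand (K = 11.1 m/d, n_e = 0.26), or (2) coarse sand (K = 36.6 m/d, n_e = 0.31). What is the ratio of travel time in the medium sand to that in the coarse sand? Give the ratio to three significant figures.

2.77

Unit 1 (medium sand): v = 11.1×0.0080/0.26 = 0.3415 m/d, t = 448/0.3415 = 1312 d
Unit 2 (coarse sand): v = 36.6×0.0080/0.31 = 0.9445 m/d, t = 448/0.9445 = 474.3 d
t(medium sand) / t(coarse sand) = 1312/474.3 = 2.77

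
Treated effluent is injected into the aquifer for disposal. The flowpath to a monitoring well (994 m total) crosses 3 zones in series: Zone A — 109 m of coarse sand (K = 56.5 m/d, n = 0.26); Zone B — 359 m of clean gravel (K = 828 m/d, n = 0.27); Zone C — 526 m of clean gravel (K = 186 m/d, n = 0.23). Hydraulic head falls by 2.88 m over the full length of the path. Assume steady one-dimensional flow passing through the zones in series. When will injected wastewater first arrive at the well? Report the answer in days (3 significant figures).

Steady 1-D flow in series ⇒ the Darcy flux q is identical in every zone and the zone head losses add (resistances L/K in series).
Σ(L/K) = 109/56.5 + 359/828 + 526/186 = 1.929 + 0.4336 + 2.828 = 5.191 d
q = ΔH / Σ(L/K) = 2.88 / 5.191 = 0.5548 m/d (same in every zone)
Zone A: v = q/n = 0.5548/0.26 = 2.134 m/d → t_A = 109/2.134 = 51.08 d
Zone B: v = q/n = 0.5548/0.27 = 2.055 m/d → t_B = 359/2.055 = 174.7 d
Zone C: v = q/n = 0.5548/0.23 = 2.412 m/d → t_C = 526/2.412 = 218.0 d
Total t = 51.08 + 174.7 + 218.0 = 443.8 d

444 days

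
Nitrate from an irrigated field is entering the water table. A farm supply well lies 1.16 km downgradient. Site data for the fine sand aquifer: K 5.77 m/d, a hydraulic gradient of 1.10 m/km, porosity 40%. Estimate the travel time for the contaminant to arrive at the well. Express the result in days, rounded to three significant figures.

q = Ki = 5.77 × 0.0011 = 0.006347 m/d
Seepage velocity v = q / n = 0.006347 / 0.40 = 0.01587 m/d
L = 1.16 km = 1160 m
t = L / v = 1160 / 0.01587 = 73110 d

73100 days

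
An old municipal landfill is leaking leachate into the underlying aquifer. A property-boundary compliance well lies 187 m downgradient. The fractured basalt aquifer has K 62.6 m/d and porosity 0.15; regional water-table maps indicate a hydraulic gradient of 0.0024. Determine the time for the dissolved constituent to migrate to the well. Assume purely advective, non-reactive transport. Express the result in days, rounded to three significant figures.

Darcy flux q = K·i = 62.6 × 0.0024 = 0.1502 m/d
Average linear velocity = 0.1502 / 0.15 = 1.002 m/d
t = L / v = 187 / 1.002 = 186.7 d

187 days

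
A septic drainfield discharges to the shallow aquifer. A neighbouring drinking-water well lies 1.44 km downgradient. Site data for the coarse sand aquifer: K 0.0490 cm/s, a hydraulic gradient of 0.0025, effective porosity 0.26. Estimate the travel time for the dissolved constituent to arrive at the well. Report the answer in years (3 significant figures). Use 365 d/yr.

K = 0.0490 cm/s × 864 = 42.34 m/d
Specific discharge q = 42.34 × 0.0025 = 0.1058 m/d
Seepage velocity v = q / n = 0.1058 / 0.26 = 0.4071 m/d
L = 1.44 km = 1440 m
t = L / v = 1440 / 0.4071 = 3537 d
   = 3537 / 365 = 9.69 yr

9.69 years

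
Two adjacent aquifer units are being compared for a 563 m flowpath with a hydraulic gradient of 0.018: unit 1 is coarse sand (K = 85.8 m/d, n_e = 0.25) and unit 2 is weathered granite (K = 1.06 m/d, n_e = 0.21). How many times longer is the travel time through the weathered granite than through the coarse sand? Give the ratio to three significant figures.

Unit 1 (coarse sand): v = 85.8×0.018/0.25 = 6.178 m/d, t = 563/6.178 = 91.14 d
Unit 2 (weathered granite): v = 1.06×0.018/0.21 = 0.09086 m/d, t = 563/0.09086 = 6197 d
t(weathered granite) / t(coarse sand) = 6197/91.14 = 68.0

68.0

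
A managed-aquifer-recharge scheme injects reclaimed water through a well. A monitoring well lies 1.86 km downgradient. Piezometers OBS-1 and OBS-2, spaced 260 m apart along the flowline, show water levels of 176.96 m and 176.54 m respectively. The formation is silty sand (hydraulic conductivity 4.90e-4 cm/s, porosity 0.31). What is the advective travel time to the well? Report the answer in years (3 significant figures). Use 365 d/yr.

Hydraulic gradient i = (176.96 − 176.54) / 260 = 0.42 / 260 = 0.001615
K = 4.90e-4 cm/s × 864 = 0.4234 m/d
Darcy flux q = K·i = 0.4234 × 0.001615 = 6.839e-4 m/d
Seepage velocity v = q / n = 6.839e-4 / 0.31 = 0.002206 m/d
L = 1.86 km = 1860 m
t = L / v = 1860 / 0.002206 = 843100 d
   = 843100 / 365 = 2310 yr

2310 years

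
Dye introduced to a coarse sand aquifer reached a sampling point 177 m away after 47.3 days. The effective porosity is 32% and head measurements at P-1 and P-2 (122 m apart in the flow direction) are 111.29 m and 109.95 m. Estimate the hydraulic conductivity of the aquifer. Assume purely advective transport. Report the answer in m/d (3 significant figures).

109 m/d

Hydraulic gradient i = (111.29 − 109.95) / 122 = 1.34 / 122 = 0.01098
v = L / t = 177 / 47.3 = 3.742 m/d
K = v · n / i = 3.742 × 0.32 / 0.01098 = 109 m/d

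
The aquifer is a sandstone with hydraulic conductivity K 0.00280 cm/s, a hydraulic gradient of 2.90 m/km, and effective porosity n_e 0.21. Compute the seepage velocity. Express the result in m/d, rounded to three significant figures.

K = 0.00280 cm/s × 864 = 2.419 m/d
Specific discharge q = 2.419 × 0.0029 = 0.007016 m/d
v_s = q/n_e = 0.007016/0.21 = 0.03341 m/d

0.0334 m/d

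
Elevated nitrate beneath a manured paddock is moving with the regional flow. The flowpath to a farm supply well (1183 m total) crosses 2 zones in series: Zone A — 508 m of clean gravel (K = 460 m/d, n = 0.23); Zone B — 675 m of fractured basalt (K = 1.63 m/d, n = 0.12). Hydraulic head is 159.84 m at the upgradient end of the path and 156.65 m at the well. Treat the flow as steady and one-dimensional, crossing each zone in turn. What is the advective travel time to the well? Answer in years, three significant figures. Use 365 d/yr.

70.6 years

Total head drop ΔH = 159.84 − 156.65 = 3.19 m
Continuity: the same q passes through each zone, so ΔH = q·Σ(L_j/K_j) — the zones act as resistances in series.
Σ(L/K) = 508/460 + 675/1.63 = 1.104 + 414.1 = 415.2 d
q = ΔH / Σ(L/K) = 3.19 / 415.2 = 0.007683 m/d (same in every zone)
Zone A: v = q/n = 0.007683/0.23 = 0.03340 m/d → t_A = 508/0.03340 = 15210 d
Zone B: v = q/n = 0.007683/0.12 = 0.06402 m/d → t_B = 675/0.06402 = 10540 d
Total t = 15210 + 10540 = 25750 d
   = 25750 / 365 = 70.6 yr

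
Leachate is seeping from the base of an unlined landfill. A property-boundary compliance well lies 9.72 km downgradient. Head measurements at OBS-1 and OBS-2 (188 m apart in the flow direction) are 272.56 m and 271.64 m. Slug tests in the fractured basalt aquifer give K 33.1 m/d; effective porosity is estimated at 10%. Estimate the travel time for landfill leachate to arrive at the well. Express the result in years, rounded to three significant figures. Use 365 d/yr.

16.4 years

Hydraulic gradient i = (272.56 − 271.64) / 188 = 0.92 / 188 = 0.004894
Specific discharge q = 33.1 × 0.004894 = 0.1620 m/d
v_s = q/n_e = 0.1620/0.10 = 1.620 m/d
L = 9.72 km = 9720 m
t = L / v = 9720 / 1.620 = 6001 d
   = 6001 / 365 = 16.4 yr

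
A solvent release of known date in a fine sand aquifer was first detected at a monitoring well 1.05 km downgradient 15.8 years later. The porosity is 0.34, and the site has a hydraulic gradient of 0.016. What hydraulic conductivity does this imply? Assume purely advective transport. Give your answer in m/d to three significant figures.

3.87 m/d

t = 15.8 years = 5767 d
L = 1.05 km = 1050 m
v = L / t = 1050 / 5767 = 0.1821 m/d
K = v · n / i = 0.1821 × 0.34 / 0.016 = 3.87 m/d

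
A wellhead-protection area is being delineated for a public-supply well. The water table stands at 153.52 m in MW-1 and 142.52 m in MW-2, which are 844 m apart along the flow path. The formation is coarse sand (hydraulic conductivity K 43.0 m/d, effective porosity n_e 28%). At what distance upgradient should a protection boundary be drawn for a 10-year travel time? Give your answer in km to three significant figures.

Hydraulic gradient i = (153.52 − 142.52) / 844 = 11.00 / 844 = 0.01303
Specific discharge q = 43.0 × 0.01303 = 0.5604 m/d
v = Ki/n = 43.0·0.01303/0.28 = 2.002 m/d
T = 10 yr × 365 = 3650 d
L = v × T = 2.002 × 3650 = 7306 m
   = 7.31 km

7.31 km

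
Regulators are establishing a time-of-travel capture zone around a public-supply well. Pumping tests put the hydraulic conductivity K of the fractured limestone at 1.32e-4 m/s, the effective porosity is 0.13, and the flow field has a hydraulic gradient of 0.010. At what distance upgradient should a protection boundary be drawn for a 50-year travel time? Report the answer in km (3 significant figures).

16.0 km

K = 1.32e-4 m/s × 86400 s/d = 11.40 m/d
Specific discharge q = 11.40 × 0.010 = 0.1140 m/d
v = Ki/n = 11.40·0.010/0.13 = 0.8773 m/d
T = 50 yr × 365 = 18250 d
L = v × T = 0.8773 × 18250 = 16010 m
   = 16.0 km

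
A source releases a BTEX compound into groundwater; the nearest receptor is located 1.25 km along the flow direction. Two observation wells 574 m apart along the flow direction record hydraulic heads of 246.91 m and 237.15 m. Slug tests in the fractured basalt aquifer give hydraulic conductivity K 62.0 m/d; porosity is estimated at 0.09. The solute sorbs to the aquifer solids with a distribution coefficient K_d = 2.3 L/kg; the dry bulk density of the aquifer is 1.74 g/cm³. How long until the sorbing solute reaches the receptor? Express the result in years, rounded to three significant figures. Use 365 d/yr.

13.3 years

Hydraulic gradient i = (246.91 − 237.15) / 574 = 9.76 / 574 = 0.01700
Darcy flux q = K·i = 62.0 × 0.01700 = 1.054 m/d
Seepage velocity v = q / n = 1.054 / 0.09 = 11.71 m/d
Retardation R = 1 + ρ_b·K_d/n = 1 + 1.74×2.3/0.09 = 45.47
Contaminant velocity v_c = v/R = 11.71/45.47 = 0.2576 m/d
L = 1.25 km = 1250 m
t = L/v_c = 1250/0.2576 = 4852 d
   = 4852/365 = 13.3 yr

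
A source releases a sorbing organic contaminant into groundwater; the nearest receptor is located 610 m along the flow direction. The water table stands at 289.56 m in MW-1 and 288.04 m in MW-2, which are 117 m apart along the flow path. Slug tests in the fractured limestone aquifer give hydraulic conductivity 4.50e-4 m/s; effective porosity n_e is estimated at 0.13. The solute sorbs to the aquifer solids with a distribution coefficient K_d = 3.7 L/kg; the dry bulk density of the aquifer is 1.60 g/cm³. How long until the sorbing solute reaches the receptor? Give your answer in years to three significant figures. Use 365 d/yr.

Hydraulic gradient i = (289.56 − 288.04) / 117 = 1.52 / 117 = 0.01299
K = 4.50e-4 m/s × 86400 s/d = 38.88 m/d
Specific discharge q = 38.88 × 0.01299 = 0.5051 m/d
Average linear velocity = 0.5051 / 0.13 = 3.885 m/d
Retardation R = 1 + ρ_b·K_d/n = 1 + 1.60×3.7/0.13 = 46.54
Contaminant velocity v_c = v/R = 3.885/46.54 = 0.08349 m/d
t = L/v_c = 610/0.08349 = 7306 d
   = 7306/365 = 20.0 yr

20.0 years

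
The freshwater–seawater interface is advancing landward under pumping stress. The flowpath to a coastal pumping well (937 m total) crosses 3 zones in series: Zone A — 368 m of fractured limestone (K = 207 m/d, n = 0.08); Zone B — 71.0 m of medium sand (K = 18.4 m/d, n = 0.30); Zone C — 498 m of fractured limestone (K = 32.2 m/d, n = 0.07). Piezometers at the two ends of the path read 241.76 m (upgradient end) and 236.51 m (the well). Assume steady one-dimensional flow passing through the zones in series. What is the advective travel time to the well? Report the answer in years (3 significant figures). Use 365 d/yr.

0.943 years

Total head drop ΔH = 241.76 − 236.51 = 5.25 m
Steady 1-D flow in series ⇒ the Darcy flux q is identical in every zone and the zone head losses add (resistances L/K in series).
Σ(L/K) = 368/207 + 71.0/18.4 + 498/32.2 = 1.778 + 3.859 + 15.47 = 21.10 d
q = ΔH / Σ(L/K) = 5.25 / 21.10 = 0.2488 m/d (same in every zone)
Zone A: v = q/n = 0.2488/0.08 = 3.110 m/d → t_A = 368/3.110 = 118.3 d
Zone B: v = q/n = 0.2488/0.30 = 0.8293 m/d → t_B = 71.0/0.8293 = 85.62 d
Zone C: v = q/n = 0.2488/0.07 = 3.554 m/d → t_C = 498/3.554 = 140.1 d
Total t = 118.3 + 85.62 + 140.1 = 344.1 d
   = 344.1 / 365 = 0.943 yr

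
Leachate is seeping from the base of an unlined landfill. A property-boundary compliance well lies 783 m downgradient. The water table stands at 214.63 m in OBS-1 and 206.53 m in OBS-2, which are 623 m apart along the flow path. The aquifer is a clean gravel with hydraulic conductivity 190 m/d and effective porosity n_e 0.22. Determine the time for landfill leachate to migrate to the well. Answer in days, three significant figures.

Hydraulic gradient i = (214.63 − 206.53) / 623 = 8.10 / 623 = 0.01300
q = Ki = 190 × 0.01300 = 2.470 m/d
Seepage velocity v = q / n = 2.470 / 0.22 = 11.23 m/d
t = L / v = 783 / 11.23 = 69.73 d

69.7 days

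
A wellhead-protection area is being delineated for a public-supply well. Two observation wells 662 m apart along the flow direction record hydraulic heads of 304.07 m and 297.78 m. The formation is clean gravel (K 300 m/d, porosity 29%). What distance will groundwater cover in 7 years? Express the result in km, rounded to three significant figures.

Hydraulic gradient i = (304.07 − 297.78) / 662 = 6.29 / 662 = 0.009502
q = Ki = 300 × 0.009502 = 2.850 m/d
Seepage velocity v = q / n = 2.850 / 0.29 = 9.829 m/d
T = 7 yr × 365 = 2555 d
L = v × T = 9.829 × 2555 = 25110 m
   = 25.1 km

25.1 km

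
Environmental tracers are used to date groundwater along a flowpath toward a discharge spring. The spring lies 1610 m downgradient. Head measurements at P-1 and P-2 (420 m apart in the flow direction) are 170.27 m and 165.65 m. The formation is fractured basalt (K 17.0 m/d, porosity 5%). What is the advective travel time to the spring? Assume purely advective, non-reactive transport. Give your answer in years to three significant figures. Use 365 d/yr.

Hydraulic gradient i = (170.27 − 165.65) / 420 = 4.62 / 420 = 0.01100
Darcy flux q = K·i = 17.0 × 0.01100 = 0.1870 m/d
Average linear velocity = 0.1870 / 0.05 = 3.740 m/d
t = L / v = 1610 / 3.740 = 430.5 d
   = 430.5 / 365 = 1.18 yr

1.18 years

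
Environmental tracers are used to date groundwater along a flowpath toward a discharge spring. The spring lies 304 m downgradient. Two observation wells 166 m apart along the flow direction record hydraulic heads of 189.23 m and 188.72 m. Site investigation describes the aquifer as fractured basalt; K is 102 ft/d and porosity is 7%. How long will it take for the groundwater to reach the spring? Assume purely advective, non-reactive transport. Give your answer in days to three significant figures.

223 days

Hydraulic gradient i = (189.23 − 188.72) / 166 = 0.51 / 166 = 0.003072
K = 102 ft/d × 0.3048 = 31.09 m/d
q = Ki = 31.09 × 0.003072 = 0.09552 m/d
v = Ki/n = 31.09·0.003072/0.07 = 1.365 m/d
t = L / v = 304 / 1.365 = 222.8 d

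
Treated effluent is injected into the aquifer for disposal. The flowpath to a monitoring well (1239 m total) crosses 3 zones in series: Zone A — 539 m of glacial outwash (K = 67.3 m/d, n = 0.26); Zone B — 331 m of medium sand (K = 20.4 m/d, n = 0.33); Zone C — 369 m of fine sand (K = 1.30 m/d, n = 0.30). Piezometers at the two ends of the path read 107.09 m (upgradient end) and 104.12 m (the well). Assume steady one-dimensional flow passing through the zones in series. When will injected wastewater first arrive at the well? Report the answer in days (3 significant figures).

37400 days

Total head drop ΔH = 107.09 − 104.12 = 2.97 m
Steady 1-D flow in series ⇒ the Darcy flux q is identical in every zone and the zone head losses add (resistances L/K in series).
Σ(L/K) = 539/67.3 + 331/20.4 + 369/1.30 = 8.009 + 16.23 + 283.8 = 308.1 d
q = ΔH / Σ(L/K) = 2.97 / 308.1 = 0.009640 m/d (same in every zone)
Zone A: v = q/n = 0.009640/0.26 = 0.03708 m/d → t_A = 539/0.03708 = 14540 d
Zone B: v = q/n = 0.009640/0.33 = 0.02921 m/d → t_B = 331/0.02921 = 11330 d
Zone C: v = q/n = 0.009640/0.30 = 0.03213 m/d → t_C = 369/0.03213 = 11480 d
Total t = 14540 + 11330 + 11480 = 37350 d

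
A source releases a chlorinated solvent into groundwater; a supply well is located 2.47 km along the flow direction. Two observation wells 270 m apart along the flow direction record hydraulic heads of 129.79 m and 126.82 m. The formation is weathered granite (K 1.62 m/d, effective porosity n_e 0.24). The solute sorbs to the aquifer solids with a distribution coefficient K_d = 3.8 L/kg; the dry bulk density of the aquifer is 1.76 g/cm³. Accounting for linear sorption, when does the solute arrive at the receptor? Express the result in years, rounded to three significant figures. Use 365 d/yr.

Hydraulic gradient i = (129.79 − 126.82) / 270 = 2.97 / 270 = 0.01100
Specific discharge q = 1.62 × 0.01100 = 0.01782 m/d
v_s = q/n_e = 0.01782/0.24 = 0.07425 m/d
Retardation R = 1 + ρ_b·K_d/n = 1 + 1.76×3.8/0.24 = 28.87
Contaminant velocity v_c = v/R = 0.07425/28.87 = 0.002572 m/d
L = 2.47 km = 2470 m
t = L/v_c = 2470/0.002572 = 960300 d
   = 960300/365 = 2630 yr

2630 years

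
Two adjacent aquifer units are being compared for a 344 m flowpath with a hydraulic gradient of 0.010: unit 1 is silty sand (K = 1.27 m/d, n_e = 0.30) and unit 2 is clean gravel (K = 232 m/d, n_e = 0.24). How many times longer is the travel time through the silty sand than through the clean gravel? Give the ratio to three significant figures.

228

Unit 1 (silty sand): v = 1.27×0.010/0.30 = 0.04233 m/d, t = 344/0.04233 = 8126 d
Unit 2 (clean gravel): v = 232×0.010/0.24 = 9.667 m/d, t = 344/9.667 = 35.59 d
t(silty sand) / t(clean gravel) = 8126/35.59 = 228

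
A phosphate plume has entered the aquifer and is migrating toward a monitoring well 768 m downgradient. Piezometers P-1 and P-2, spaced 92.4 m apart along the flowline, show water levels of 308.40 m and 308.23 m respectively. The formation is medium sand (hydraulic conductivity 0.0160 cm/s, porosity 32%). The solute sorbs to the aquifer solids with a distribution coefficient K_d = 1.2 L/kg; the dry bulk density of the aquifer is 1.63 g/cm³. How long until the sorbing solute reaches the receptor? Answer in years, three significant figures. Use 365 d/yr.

Hydraulic gradient i = (308.40 − 308.23) / 92.4 = 0.17 / 92.4 = 0.001840
K = 0.0160 cm/s × 864 = 13.82 m/d
Darcy flux q = K·i = 13.82 × 0.001840 = 0.02543 m/d
v_s = q/n_e = 0.02543/0.32 = 0.07948 m/d
Retardation R = 1 + ρ_b·K_d/n = 1 + 1.63×1.2/0.32 = 7.112
Contaminant velocity v_c = v/R = 0.07948/7.112 = 0.01117 m/d
t = L/v_c = 768/0.01117 = 68730 d
   = 68730/365 = 188 yr

188 years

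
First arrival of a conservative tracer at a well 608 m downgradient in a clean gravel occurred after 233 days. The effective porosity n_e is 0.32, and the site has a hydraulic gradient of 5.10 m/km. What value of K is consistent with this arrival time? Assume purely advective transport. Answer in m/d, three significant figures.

v = L / t = 608 / 233 = 2.609 m/d
K = v · n / i = 2.609 × 0.32 / 0.0051 = 164 m/d

164 m/d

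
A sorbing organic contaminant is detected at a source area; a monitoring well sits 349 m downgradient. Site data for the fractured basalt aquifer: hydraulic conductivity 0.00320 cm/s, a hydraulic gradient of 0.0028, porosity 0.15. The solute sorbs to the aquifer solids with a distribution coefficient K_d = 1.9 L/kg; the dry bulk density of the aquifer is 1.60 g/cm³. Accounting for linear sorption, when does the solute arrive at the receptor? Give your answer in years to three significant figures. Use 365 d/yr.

K = 0.00320 cm/s × 864 = 2.765 m/d
Darcy flux q = K·i = 2.765 × 0.0028 = 0.007741 m/d
v = Ki/n = 2.765·0.0028/0.15 = 0.05161 m/d
Retardation R = 1 + ρ_b·K_d/n = 1 + 1.60×1.9/0.15 = 21.27
Contaminant velocity v_c = v/R = 0.05161/21.27 = 0.002427 m/d
t = L/v_c = 349/0.002427 = 143800 d
   = 143800/365 = 394 yr

394 years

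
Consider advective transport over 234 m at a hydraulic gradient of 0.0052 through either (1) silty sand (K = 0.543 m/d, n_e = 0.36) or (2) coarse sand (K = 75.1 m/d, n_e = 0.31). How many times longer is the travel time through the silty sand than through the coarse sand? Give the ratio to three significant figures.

Unit 1 (silty sand): v = 0.543×0.0052/0.36 = 0.007843 m/d, t = 234/0.007843 = 29830 d
Unit 2 (coarse sand): v = 75.1×0.0052/0.31 = 1.260 m/d, t = 234/1.260 = 185.8 d
t(silty sand) / t(coarse sand) = 29830/185.8 = 161

161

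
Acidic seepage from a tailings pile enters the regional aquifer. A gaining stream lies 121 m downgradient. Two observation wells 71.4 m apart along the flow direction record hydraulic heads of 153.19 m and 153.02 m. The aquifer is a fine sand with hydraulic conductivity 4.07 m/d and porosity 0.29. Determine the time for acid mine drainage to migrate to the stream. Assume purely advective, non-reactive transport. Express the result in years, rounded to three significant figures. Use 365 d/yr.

Hydraulic gradient i = (153.19 − 153.02) / 71.4 = 0.17 / 71.4 = 0.002381
Specific discharge q = 4.07 × 0.002381 = 0.009690 m/d
v_s = q/n_e = 0.009690/0.29 = 0.03342 m/d
t = L / v = 121 / 0.03342 = 3621 d
   = 3621 / 365 = 9.92 yr

9.92 years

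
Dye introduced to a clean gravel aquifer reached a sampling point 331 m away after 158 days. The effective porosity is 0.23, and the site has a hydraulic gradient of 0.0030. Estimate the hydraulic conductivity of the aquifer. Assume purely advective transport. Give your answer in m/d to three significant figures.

161 m/d

v = L / t = 331 / 158 = 2.095 m/d
K = v · n / i = 2.095 × 0.23 / 0.0030 = 161 m/d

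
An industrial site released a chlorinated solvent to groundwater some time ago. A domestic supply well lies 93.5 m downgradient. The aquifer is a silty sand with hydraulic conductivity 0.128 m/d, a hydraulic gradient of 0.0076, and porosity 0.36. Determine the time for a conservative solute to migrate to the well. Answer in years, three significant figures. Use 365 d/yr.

Darcy flux q = K·i = 0.128 × 0.0076 = 9.728e-4 m/d
Seepage velocity v = q / n = 9.728e-4 / 0.36 = 0.002702 m/d
t = L / v = 93.5 / 0.002702 = 34600 d
   = 34600 / 365 = 94.8 yr

94.8 years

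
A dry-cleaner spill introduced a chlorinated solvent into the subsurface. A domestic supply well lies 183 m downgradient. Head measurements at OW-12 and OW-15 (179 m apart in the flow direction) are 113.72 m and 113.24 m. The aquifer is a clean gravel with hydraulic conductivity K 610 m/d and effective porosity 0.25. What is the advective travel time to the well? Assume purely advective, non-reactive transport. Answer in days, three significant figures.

Hydraulic gradient i = (113.72 − 113.24) / 179 = 0.48 / 179 = 0.002682
q = Ki = 610 × 0.002682 = 1.636 m/d
Average linear velocity = 1.636 / 0.25 = 6.543 m/d
t = L / v = 183 / 6.543 = 27.97 d

28.0 days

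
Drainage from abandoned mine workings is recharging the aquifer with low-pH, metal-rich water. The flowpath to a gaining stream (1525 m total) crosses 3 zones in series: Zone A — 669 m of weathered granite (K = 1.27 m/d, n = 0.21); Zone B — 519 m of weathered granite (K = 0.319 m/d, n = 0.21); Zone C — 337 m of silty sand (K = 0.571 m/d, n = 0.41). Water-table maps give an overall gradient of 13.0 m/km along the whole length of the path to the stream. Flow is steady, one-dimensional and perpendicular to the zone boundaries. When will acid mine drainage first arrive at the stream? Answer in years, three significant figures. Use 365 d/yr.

147 years

For zones in series the flux q is common to all zones; the equivalent conductivity is the harmonic (thickness-weighted) mean, K_eq = L_total / Σ(L_j/K_j).
Σ(L/K) = 669/1.27 + 519/0.319 + 337/0.571 = 526.8 + 1627 + 590.2 = 2744 d
K_eq = L_total / Σ(L/K) = 1525 / 2744 = 0.5558 m/d
q = K_eq · i = 0.5558 × 0.013 = 0.007225 m/d (same in every zone)
Zone A: v = q/n = 0.007225/0.21 = 0.03441 m/d → t_A = 669/0.03441 = 19440 d
Zone B: v = q/n = 0.007225/0.21 = 0.03441 m/d → t_B = 519/0.03441 = 15090 d
Zone C: v = q/n = 0.007225/0.41 = 0.01762 m/d → t_C = 337/0.01762 = 19120 d
Total t = 19440 + 15090 + 19120 = 53650 d
   = 53650 / 365 = 147 yr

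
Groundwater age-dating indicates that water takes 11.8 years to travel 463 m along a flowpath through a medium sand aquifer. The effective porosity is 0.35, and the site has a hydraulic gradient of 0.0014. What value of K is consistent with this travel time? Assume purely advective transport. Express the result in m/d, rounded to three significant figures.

26.9 m/d

t = 11.8 years = 4307 d
v = L / t = 463 / 4307 = 0.1075 m/d
K = v · n / i = 0.1075 × 0.35 / 0.0014 = 26.9 m/d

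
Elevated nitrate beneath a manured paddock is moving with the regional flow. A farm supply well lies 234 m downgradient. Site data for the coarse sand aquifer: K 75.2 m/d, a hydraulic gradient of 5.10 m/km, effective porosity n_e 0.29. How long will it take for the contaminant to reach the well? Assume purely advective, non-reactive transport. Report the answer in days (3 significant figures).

177 days

Darcy flux q = K·i = 75.2 × 0.0051 = 0.3835 m/d
v = Ki/n = 75.2·0.0051/0.29 = 1.322 m/d
t = L / v = 234 / 1.322 = 176.9 d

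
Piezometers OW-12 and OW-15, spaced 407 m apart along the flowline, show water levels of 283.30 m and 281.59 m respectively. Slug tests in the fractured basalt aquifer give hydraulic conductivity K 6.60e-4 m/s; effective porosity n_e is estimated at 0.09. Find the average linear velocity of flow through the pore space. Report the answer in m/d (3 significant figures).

Hydraulic gradient i = (283.30 − 281.59) / 407 = 1.71 / 407 = 0.004201
K = 6.60e-4 m/s × 86400 s/d = 57.02 m/d
Specific discharge q = 57.02 × 0.004201 = 0.2396 m/d
Seepage velocity v = q / n = 0.2396 / 0.09 = 2.662 m/d

2.66 m/d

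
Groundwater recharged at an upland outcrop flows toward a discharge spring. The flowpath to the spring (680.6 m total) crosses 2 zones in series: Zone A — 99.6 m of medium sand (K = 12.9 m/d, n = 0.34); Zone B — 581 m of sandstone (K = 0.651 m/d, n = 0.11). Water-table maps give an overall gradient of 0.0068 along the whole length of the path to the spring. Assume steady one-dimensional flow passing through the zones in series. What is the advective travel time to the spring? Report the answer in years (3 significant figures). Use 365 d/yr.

52.1 years

Steady 1-D flow in series ⇒ the Darcy flux q is identical in every zone and the zone head losses add (resistances L/K in series).
Σ(L/K) = 99.6/12.9 + 581/0.651 = 7.721 + 892.5 = 900.2 d
K_eq = L_total / Σ(L/K) = 680.6 / 900.2 = 0.7561 m/d
q = K_eq · i = 0.7561 × 0.0068 = 0.005141 m/d (same in every zone)
Zone A: v = q/n = 0.005141/0.34 = 0.01512 m/d → t_A = 99.6/0.01512 = 6587 d
Zone B: v = q/n = 0.005141/0.11 = 0.04674 m/d → t_B = 581/0.04674 = 12430 d
Total t = 6587 + 12430 = 19020 d
   = 19020 / 365 = 52.1 yr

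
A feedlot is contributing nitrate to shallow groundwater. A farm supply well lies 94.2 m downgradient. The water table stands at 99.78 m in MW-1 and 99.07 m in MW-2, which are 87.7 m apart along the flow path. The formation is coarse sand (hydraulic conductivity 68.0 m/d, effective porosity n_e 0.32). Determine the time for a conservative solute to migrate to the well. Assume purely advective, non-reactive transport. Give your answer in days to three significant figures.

54.8 days

Hydraulic gradient i = (99.78 − 99.07) / 87.7 = 0.71 / 87.7 = 0.008096
Darcy flux q = K·i = 68.0 × 0.008096 = 0.5505 m/d
v = Ki/n = 68.0·0.008096/0.32 = 1.720 m/d
t = L / v = 94.2 / 1.720 = 54.76 d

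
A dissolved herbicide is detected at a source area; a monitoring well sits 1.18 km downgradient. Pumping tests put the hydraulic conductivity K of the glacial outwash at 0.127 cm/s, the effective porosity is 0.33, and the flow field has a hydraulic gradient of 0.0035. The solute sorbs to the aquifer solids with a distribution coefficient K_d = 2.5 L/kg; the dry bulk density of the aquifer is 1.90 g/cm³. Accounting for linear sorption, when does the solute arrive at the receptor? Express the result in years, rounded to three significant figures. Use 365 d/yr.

42.8 years

K = 0.127 cm/s × 864 = 109.7 m/d
Specific discharge q = 109.7 × 0.0035 = 0.3840 m/d
v = Ki/n = 109.7·0.0035/0.33 = 1.164 m/d
Retardation R = 1 + ρ_b·K_d/n = 1 + 1.90×2.5/0.33 = 15.39
Contaminant velocity v_c = v/R = 1.164/15.39 = 0.07560 m/d
L = 1.18 km = 1180 m
t = L/v_c = 1180/0.07560 = 15610 d
   = 15610/365 = 42.8 yr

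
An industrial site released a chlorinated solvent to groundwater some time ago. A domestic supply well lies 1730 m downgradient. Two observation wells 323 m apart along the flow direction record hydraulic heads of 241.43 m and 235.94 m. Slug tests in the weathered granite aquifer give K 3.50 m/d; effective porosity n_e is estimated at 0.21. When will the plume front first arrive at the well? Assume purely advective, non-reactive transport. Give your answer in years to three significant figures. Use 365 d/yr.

Hydraulic gradient i = (241.43 − 235.94) / 323 = 5.49 / 323 = 0.01700
q = Ki = 3.50 × 0.01700 = 0.05949 m/d
v = Ki/n = 3.50·0.01700/0.21 = 0.2833 m/d
t = L / v = 1730 / 0.2833 = 6107 d
   = 6107 / 365 = 16.7 yr

16.7 years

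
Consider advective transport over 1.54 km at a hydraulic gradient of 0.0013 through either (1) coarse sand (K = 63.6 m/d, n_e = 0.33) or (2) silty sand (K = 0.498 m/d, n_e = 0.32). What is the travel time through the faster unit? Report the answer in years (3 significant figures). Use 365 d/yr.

16.8 years

Unit 1 (coarse sand): v = 63.6×0.0013/0.33 = 0.2505 m/d, t = 1540/0.2505 = 6147 d
Unit 2 (silty sand): v = 0.498×0.0013/0.32 = 0.002023 m/d, t = 1540/0.002023 = 761200 d
Faster: 6147 d / 365 = 16.8 yr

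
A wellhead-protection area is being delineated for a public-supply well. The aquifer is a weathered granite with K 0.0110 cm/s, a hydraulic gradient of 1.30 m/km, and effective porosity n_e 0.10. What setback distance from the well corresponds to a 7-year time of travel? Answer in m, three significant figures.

K = 0.0110 cm/s × 864 = 9.504 m/d
Specific discharge q = 9.504 × 0.0013 = 0.01236 m/d
Seepage velocity v = q / n = 0.01236 / 0.10 = 0.1236 m/d
T = 7 yr × 365 = 2555 d
L = v × T = 0.1236 × 2555 = 315.7 m

316 m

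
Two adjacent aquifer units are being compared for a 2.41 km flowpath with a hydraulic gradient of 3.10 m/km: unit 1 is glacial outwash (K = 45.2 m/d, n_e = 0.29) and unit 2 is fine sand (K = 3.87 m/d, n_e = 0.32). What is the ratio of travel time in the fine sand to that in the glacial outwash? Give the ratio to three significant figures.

12.9

Unit 1 (glacial outwash): v = 45.2×0.0031/0.29 = 0.4832 m/d, t = 2410/0.4832 = 4988 d
Unit 2 (fine sand): v = 3.87×0.0031/0.32 = 0.03749 m/d, t = 2410/0.03749 = 64280 d
t(fine sand) / t(glacial outwash) = 64280/4988 = 12.9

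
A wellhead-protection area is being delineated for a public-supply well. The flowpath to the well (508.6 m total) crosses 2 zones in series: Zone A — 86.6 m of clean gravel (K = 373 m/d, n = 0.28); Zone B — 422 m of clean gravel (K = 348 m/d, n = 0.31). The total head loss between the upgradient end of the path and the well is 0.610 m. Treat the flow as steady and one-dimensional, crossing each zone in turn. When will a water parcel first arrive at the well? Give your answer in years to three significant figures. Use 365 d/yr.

Steady 1-D flow in series ⇒ the Darcy flux q is identical in every zone and the zone head losses add (resistances L/K in series).
Σ(L/K) = 86.6/373 + 422/348 = 0.2322 + 1.213 = 1.445 d
q = ΔH / Σ(L/K) = 0.610 / 1.445 = 0.4222 m/d (same in every zone)
Zone A: v = q/n = 0.4222/0.28 = 1.508 m/d → t_A = 86.6/1.508 = 57.43 d
Zone B: v = q/n = 0.4222/0.31 = 1.362 m/d → t_B = 422/1.362 = 309.9 d
Total t = 57.43 + 309.9 = 367.3 d
   = 367.3 / 365 = 1.01 yr

1.01 years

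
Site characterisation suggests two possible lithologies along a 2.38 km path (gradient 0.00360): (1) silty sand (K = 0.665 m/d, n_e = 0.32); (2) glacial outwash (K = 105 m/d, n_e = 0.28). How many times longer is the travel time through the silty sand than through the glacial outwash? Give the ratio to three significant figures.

180

Unit 1 (silty sand): v = 0.665×0.0036/0.32 = 0.007481 m/d, t = 2380/0.007481 = 318100 d
Unit 2 (glacial outwash): v = 105×0.0036/0.28 = 1.350 m/d, t = 2380/1.350 = 1763 d
t(silty sand) / t(glacial outwash) = 318100/1763 = 180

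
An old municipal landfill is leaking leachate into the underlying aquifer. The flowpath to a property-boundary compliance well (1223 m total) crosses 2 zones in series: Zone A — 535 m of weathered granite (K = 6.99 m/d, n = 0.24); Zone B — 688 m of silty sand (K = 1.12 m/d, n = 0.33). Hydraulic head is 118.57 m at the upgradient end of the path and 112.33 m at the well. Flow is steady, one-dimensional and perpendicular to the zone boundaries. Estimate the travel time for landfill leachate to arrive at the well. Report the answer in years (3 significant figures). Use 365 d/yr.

Total head drop ΔH = 118.57 − 112.33 = 6.24 m
Continuity: the same q passes through each zone, so ΔH = q·Σ(L_j/K_j) — the zones act as resistances in series.
Σ(L/K) = 535/6.99 + 688/1.12 = 76.54 + 614.3 = 690.8 d
q = ΔH / Σ(L/K) = 6.24 / 690.8 = 0.009033 m/d (same in every zone)
Zone A: v = q/n = 0.009033/0.24 = 0.03764 m/d → t_A = 535/0.03764 = 14220 d
Zone B: v = q/n = 0.009033/0.33 = 0.02737 m/d → t_B = 688/0.02737 = 25140 d
Total t = 14220 + 25140 = 39350 d
   = 39350 / 365 = 108 yr

108 years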